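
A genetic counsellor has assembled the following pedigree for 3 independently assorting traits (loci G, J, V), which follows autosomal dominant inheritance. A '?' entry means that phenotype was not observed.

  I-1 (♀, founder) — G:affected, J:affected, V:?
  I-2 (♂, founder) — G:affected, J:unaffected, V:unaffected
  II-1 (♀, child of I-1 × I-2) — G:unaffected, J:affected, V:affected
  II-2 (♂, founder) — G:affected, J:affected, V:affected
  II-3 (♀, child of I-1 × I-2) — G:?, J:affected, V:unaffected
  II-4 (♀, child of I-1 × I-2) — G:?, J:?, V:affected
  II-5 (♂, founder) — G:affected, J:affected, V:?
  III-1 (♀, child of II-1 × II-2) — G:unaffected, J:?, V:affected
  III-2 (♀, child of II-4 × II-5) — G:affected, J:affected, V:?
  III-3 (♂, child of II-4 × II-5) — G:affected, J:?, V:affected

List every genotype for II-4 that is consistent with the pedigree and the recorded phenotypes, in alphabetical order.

G/I-1 aff ·: Gg
G/I-2 aff ·: Gg
G/II-1 un I-1×I-2: gg
G/II-2 aff ·: Gg
G/II-3 ? I-1×I-2: gg|Gg|GG
G/II-4 ? I-1×I-2: gg|Gg|GG
G/II-5 aff ·: Gg|GG
G/III-1 un II-1×II-2: gg
G/III-2 aff II-4×II-5: Gg|GG
G/III-3 aff II-4×II-5: Gg|GG
⇒ G over [I-1,I-2,II-1,II-2,II-3,II-4,II-5,III-1,III-2,III-3]: 45 consistent
J/I-1 aff ·: Jj|JJ
J/I-2 un ·: jj
J/II-1 aff I-1×I-2: Jj
J/II-2 aff ·: Jj|JJ
J/II-3 aff I-1×I-2: Jj
J/II-4 ? I-1×I-2: jj|Jj
J/II-5 aff ·: Jj|JJ
J/III-1 ? II-1×II-2: jj|Jj|JJ
J/III-2 aff II-4×II-5: Jj|JJ
J/III-3 ? II-4×II-5: jj|Jj|JJ
⇒ J over [I-1,I-2,II-1,II-2,II-3,II-4,II-5,III-1,III-2,III-3]: 115 consistent
V/I-1 ? ·: Vv
V/I-2 un ·: vv
V/II-1 aff I-1×I-2: Vv
V/II-2 aff ·: Vv|VV
V/II-3 un I-1×I-2: vv
V/II-4 aff I-1×I-2: Vv
V/II-5 ? ·: vv|Vv|VV
V/III-1 aff II-1×II-2: Vv|VV
V/III-2 ? II-4×II-5: vv|Vv|VV
V/III-3 aff II-4×II-5: Vv|VV
⇒ V over [I-1,I-2,II-1,II-2,II-3,II-4,II-5,III-1,III-2,III-3]: 48 consistent

II-4 ∈ {GG Jj Vv, GG jj Vv, Gg Jj Vv, Gg jj Vv, gg Jj Vv, gg jj Vv}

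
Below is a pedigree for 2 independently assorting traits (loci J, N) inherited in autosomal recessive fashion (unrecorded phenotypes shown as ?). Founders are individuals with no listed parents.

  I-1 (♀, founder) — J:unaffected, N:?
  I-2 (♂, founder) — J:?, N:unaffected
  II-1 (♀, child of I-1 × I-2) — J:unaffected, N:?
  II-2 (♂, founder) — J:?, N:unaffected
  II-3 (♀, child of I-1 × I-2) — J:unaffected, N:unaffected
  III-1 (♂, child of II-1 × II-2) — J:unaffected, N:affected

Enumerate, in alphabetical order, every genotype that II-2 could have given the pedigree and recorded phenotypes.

J/I-1 un ·: JJ|Jj
J/I-2 ? ·: JJ|Jj|jj
J/II-1 un I-1×I-2: JJ|Jj
J/II-2 ? ·: JJ|Jj|jj
J/II-3 un I-1×I-2: JJ|Jj
J/III-1 un II-1×II-2: JJ|Jj
⇒ J over [I-1,I-2,II-1,II-2,II-3,III-1]: 68 consistent
N/I-1 ? ·: NN|Nn|nn
N/I-2 un ·: NN|Nn
N/II-1 ? I-1×I-2: Nn|nn
N/II-2 un ·: Nn
N/II-3 un I-1×I-2: NN|Nn
N/III-1 aff II-1×II-2: nn
⇒ N over [I-1,I-2,II-1,II-2,II-3,III-1]: 11 consistent

II-2 ∈ {JJ Nn, Jj Nn, jj Nn}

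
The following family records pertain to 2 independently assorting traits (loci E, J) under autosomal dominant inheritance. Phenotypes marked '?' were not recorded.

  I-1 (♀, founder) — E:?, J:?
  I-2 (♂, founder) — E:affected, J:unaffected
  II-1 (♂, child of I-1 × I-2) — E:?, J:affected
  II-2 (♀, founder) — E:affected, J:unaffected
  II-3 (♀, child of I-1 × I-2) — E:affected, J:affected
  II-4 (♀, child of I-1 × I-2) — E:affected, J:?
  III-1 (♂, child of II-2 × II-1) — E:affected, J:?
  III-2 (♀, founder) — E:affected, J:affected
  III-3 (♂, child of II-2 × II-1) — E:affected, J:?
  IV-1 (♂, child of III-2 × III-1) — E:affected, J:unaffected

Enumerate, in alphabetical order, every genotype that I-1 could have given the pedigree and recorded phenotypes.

I-1 ∈ {EE JJ, EE Jj, Ee JJ, Ee Jj, ee JJ, ee Jj}

E/I-1 ? ·: ee|Ee|EE
E/I-2 aff ·: Ee|EE
E/II-1 ? I-1×I-2: ee|Ee|EE
E/II-2 aff ·: Ee|EE
E/II-3 aff I-1×I-2: Ee|EE
E/II-4 aff I-1×I-2: Ee|EE
E/III-1 aff II-2×II-1: Ee|EE
E/III-2 aff ·: Ee|EE
E/III-3 aff II-2×II-1: Ee|EE
E/IV-1 aff III-2×III-1: Ee|EE
⇒ E over [I-1,I-2,II-1,II-2,II-3,II-4,III-1,III-2,III-3,IV-1]: 653 consistent
J/I-1 ? ·: Jj|JJ
J/I-2 un ·: jj
J/II-1 aff I-1×I-2: Jj
J/II-2 un ·: jj
J/II-3 aff I-1×I-2: Jj
J/II-4 ? I-1×I-2: jj|Jj
J/III-1 ? II-2×II-1: jj|Jj
J/III-2 aff ·: Jj
J/III-3 ? II-2×II-1: jj|Jj
J/IV-1 un III-2×III-1: jj
⇒ J over [I-1,I-2,II-1,II-2,II-3,II-4,III-1,III-2,III-3,IV-1]: 12 consistent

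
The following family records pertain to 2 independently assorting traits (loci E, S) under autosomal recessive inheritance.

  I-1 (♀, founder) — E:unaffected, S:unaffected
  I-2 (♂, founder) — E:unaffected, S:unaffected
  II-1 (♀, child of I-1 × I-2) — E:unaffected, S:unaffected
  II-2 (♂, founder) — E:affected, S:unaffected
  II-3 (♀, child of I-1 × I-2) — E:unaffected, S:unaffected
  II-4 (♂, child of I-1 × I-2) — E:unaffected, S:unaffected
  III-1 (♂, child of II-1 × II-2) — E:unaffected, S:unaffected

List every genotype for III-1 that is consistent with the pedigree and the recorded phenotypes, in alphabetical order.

E/I-1 un ·: EE|Ee
E/I-2 un ·: EE|Ee
E/II-1 un I-1×I-2: EE|Ee
E/II-2 aff ·: ee
E/II-3 un I-1×I-2: EE|Ee
E/II-4 un I-1×I-2: EE|Ee
E/III-1 un II-1×II-2: Ee
⇒ E over [I-1,I-2,II-1,II-2,II-3,II-4,III-1]: 25 consistent
S/I-1 un ·: SS|Ss
S/I-2 un ·: SS|Ss
S/II-1 un I-1×I-2: SS|Ss
S/II-2 un ·: SS|Ss
S/II-3 un I-1×I-2: SS|Ss
S/II-4 un I-1×I-2: SS|Ss
S/III-1 un II-1×II-2: SS|Ss
⇒ S over [I-1,I-2,II-1,II-2,II-3,II-4,III-1]: 87 consistent

III-1 ∈ {Ee SS, Ee Ss}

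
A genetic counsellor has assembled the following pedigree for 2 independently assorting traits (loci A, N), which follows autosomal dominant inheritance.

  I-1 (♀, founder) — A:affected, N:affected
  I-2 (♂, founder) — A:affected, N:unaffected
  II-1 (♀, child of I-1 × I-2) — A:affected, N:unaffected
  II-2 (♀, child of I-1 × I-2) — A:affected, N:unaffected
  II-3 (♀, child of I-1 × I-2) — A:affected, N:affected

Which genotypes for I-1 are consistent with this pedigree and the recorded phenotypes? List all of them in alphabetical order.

I-1 ∈ {AA Nn, Aa Nn}

A/I-1 aff ·: Aa|AA
A/I-2 aff ·: Aa|AA
A/II-1 aff I-1×I-2: Aa|AA
A/II-2 aff I-1×I-2: Aa|AA
A/II-3 aff I-1×I-2: Aa|AA
⇒ A over [I-1,I-2,II-1,II-2,II-3]: 25 consistent
N/I-1 aff ·: Nn
N/I-2 un ·: nn
N/II-1 un I-1×I-2: nn
N/II-2 un I-1×I-2: nn
N/II-3 aff I-1×I-2: Nn
⇒ N over [I-1,I-2,II-1,II-2,II-3]: 1 consistent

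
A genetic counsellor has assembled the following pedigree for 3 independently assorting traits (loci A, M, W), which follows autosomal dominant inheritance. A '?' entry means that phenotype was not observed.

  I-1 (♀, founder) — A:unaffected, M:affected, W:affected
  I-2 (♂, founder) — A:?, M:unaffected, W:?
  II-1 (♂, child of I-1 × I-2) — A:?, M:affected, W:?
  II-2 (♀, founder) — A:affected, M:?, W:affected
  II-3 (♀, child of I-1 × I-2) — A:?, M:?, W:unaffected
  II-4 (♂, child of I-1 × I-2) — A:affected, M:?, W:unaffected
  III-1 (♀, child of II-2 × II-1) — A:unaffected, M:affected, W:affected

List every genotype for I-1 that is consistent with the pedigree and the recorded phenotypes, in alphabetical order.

A/I-1 un ·: aa
A/I-2 ? ·: Aa|AA
A/II-1 ? I-1×I-2: aa|Aa
A/II-2 aff ·: Aa
A/II-3 ? I-1×I-2: aa|Aa
A/II-4 aff I-1×I-2: Aa
A/III-1 un II-2×II-1: aa
⇒ A over [I-1,I-2,II-1,II-2,II-3,II-4,III-1]: 5 consistent
M/I-1 aff ·: Mm|MM
M/I-2 un ·: mm
M/II-1 aff I-1×I-2: Mm
M/II-2 ? ·: mm|Mm|MM
M/II-3 ? I-1×I-2: mm|Mm
M/II-4 ? I-1×I-2: mm|Mm
M/III-1 aff II-2×II-1: Mm|MM
⇒ M over [I-1,I-2,II-1,II-2,II-3,II-4,III-1]: 25 consistent
W/I-1 aff ·: Ww
W/I-2 ? ·: ww|Ww
W/II-1 ? I-1×I-2: ww|Ww|WW
W/II-2 aff ·: Ww|WW
W/II-3 un I-1×I-2: ww
W/II-4 un I-1×I-2: ww
W/III-1 aff II-2×II-1: Ww|WW
⇒ W over [I-1,I-2,II-1,II-2,II-3,II-4,III-1]: 15 consistent

I-1 ∈ {aa MM Ww, aa Mm Ww}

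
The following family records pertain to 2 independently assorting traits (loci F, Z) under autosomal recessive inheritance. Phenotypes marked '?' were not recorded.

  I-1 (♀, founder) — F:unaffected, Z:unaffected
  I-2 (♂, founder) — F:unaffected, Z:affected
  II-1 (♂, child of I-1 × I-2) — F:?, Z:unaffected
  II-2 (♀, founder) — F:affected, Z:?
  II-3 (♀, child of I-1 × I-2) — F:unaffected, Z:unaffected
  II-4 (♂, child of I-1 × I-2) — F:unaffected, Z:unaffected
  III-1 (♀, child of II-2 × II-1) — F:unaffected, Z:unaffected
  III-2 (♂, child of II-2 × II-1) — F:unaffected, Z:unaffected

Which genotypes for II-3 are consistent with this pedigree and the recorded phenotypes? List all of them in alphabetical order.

F/I-1 un ·: FF|Ff
F/I-2 un ·: FF|Ff
F/II-1 ? I-1×I-2: FF|Ff
F/II-2 aff ·: ff
F/II-3 un I-1×I-2: FF|Ff
F/II-4 un I-1×I-2: FF|Ff
F/III-1 un II-2×II-1: Ff
F/III-2 un II-2×II-1: Ff
⇒ F over [I-1,I-2,II-1,II-2,II-3,II-4,III-1,III-2]: 25 consistent
Z/I-1 un ·: ZZ|Zz
Z/I-2 aff ·: zz
Z/II-1 un I-1×I-2: Zz
Z/II-2 ? ·: ZZ|Zz|zz
Z/II-3 un I-1×I-2: Zz
Z/II-4 un I-1×I-2: Zz
Z/III-1 un II-2×II-1: ZZ|Zz
Z/III-2 un II-2×II-1: ZZ|Zz
⇒ Z over [I-1,I-2,II-1,II-2,II-3,II-4,III-1,III-2]: 18 consistent

II-3 ∈ {FF Zz, Ff Zz}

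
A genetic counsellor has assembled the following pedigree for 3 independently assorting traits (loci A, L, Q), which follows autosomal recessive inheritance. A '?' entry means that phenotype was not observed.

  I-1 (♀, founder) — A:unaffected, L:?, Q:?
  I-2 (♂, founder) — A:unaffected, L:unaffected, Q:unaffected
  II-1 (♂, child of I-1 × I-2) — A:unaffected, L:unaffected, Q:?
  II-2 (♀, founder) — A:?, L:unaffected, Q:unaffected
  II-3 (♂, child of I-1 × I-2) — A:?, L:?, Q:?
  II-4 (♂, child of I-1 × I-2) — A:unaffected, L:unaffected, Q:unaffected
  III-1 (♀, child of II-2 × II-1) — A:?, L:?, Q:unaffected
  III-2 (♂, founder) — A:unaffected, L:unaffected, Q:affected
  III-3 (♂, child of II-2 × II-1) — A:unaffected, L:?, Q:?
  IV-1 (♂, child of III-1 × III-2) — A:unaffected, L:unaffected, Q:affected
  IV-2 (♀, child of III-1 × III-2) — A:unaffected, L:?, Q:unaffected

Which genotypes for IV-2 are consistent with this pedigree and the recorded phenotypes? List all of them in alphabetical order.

A/I-1 un ·: AA|Aa
A/I-2 un ·: AA|Aa
A/II-1 un I-1×I-2: AA|Aa
A/II-2 ? ·: AA|Aa|aa
A/II-3 ? I-1×I-2: AA|Aa|aa
A/II-4 un I-1×I-2: AA|Aa
A/III-1 ? II-2×II-1: AA|Aa|aa
A/III-2 un ·: AA|Aa
A/III-3 un II-2×II-1: AA|Aa
A/IV-1 un III-1×III-2: AA|Aa
A/IV-2 un III-1×III-2: AA|Aa
⇒ A over [I-1,I-2,II-1,II-2,II-3,II-4,III-1,III-2,III-3,IV-1,IV-2]: 1509 consistent
L/I-1 ? ·: LL|Ll|ll
L/I-2 un ·: LL|Ll
L/II-1 un I-1×I-2: LL|Ll
L/II-2 un ·: LL|Ll
L/II-3 ? I-1×I-2: LL|Ll|ll
L/II-4 un I-1×I-2: LL|Ll
L/III-1 ? II-2×II-1: LL|Ll|ll
L/III-2 un ·: LL|Ll
L/III-3 ? II-2×II-1: LL|Ll|ll
L/IV-1 un III-1×III-2: LL|Ll
L/IV-2 ? III-1×III-2: LL|Ll|ll
⇒ L over [I-1,I-2,II-1,II-2,II-3,II-4,III-1,III-2,III-3,IV-1,IV-2]: 1953 consistent
Q/I-1 ? ·: QQ|Qq|qq
Q/I-2 un ·: QQ|Qq
Q/II-1 ? I-1×I-2: QQ|Qq|qq
Q/II-2 un ·: QQ|Qq
Q/II-3 ? I-1×I-2: QQ|Qq|qq
Q/II-4 un I-1×I-2: QQ|Qq
Q/III-1 un II-2×II-1: Qq
Q/III-2 aff ·: qq
Q/III-3 ? II-2×II-1: QQ|Qq|qq
Q/IV-1 aff III-1×III-2: qq
Q/IV-2 un III-1×III-2: Qq
⇒ Q over [I-1,I-2,II-1,II-2,II-3,II-4,III-1,III-2,III-3,IV-1,IV-2]: 139 consistent

IV-2 ∈ {AA LL Qq, AA Ll Qq, AA ll Qq, Aa LL Qq, Aa Ll Qq, Aa ll Qq}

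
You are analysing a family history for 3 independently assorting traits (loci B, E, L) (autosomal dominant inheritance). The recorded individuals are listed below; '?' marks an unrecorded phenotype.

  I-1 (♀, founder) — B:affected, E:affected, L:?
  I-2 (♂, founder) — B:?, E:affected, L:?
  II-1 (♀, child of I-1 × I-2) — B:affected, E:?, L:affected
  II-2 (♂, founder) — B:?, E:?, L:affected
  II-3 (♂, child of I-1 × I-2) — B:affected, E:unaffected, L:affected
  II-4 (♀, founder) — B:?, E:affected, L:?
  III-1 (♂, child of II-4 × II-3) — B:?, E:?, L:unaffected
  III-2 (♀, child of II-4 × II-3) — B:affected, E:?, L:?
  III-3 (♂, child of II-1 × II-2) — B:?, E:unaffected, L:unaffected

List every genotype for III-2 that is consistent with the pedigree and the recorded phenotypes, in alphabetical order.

B/I-1 aff ·: Bb|BB
B/I-2 ? ·: bb|Bb|BB
B/II-1 aff I-1×I-2: Bb|BB
B/II-2 ? ·: bb|Bb|BB
B/II-3 aff I-1×I-2: Bb|BB
B/II-4 ? ·: bb|Bb|BB
B/III-1 ? II-4×II-3: bb|Bb|BB
B/III-2 aff II-4×II-3: Bb|BB
B/III-3 ? II-1×II-2: bb|Bb|BB
⇒ B over [I-1,I-2,II-1,II-2,II-3,II-4,III-1,III-2,III-3]: 786 consistent
E/I-1 aff ·: Ee
E/I-2 aff ·: Ee
E/II-1 ? I-1×I-2: ee|Ee
E/II-2 ? ·: ee|Ee
E/II-3 un I-1×I-2: ee
E/II-4 aff ·: Ee|EE
E/III-1 ? II-4×II-3: ee|Ee
E/III-2 ? II-4×II-3: ee|Ee
E/III-3 un II-1×II-2: ee
⇒ E over [I-1,I-2,II-1,II-2,II-3,II-4,III-1,III-2,III-3]: 20 consistent
L/I-1 ? ·: ll|Ll|LL
L/I-2 ? ·: ll|Ll|LL
L/II-1 aff I-1×I-2: Ll
L/II-2 aff ·: Ll
L/II-3 aff I-1×I-2: Ll
L/II-4 ? ·: ll|Ll
L/III-1 un II-4×II-3: ll
L/III-2 ? II-4×II-3: ll|Ll|LL
L/III-3 un II-1×II-2: ll
⇒ L over [I-1,I-2,II-1,II-2,II-3,II-4,III-1,III-2,III-3]: 35 consistent

III-2 ∈ {BB Ee LL, BB Ee Ll, BB Ee ll, BB ee LL, BB ee Ll, BB ee ll, Bb Ee LL, Bb Ee Ll, Bb Ee ll, Bb ee LL, Bb ee Ll, Bb ee ll}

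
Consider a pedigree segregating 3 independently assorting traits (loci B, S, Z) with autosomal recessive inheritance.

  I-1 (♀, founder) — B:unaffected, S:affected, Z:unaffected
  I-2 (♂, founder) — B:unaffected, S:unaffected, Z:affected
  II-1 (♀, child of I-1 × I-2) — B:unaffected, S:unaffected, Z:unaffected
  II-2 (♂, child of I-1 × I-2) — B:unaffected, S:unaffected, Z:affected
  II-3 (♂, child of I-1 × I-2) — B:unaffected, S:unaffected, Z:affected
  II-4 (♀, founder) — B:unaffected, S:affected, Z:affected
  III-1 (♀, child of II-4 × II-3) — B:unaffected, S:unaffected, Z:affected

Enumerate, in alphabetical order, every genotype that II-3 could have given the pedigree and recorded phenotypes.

B/I-1 un ·: BB|Bb
B/I-2 un ·: BB|Bb
B/II-1 un I-1×I-2: BB|Bb
B/II-2 un I-1×I-2: BB|Bb
B/II-3 un I-1×I-2: BB|Bb
B/II-4 un ·: BB|Bb
B/III-1 un II-4×II-3: BB|Bb
⇒ B over [I-1,I-2,II-1,II-2,II-3,II-4,III-1]: 87 consistent
S/I-1 aff ·: ss
S/I-2 un ·: SS|Ss
S/II-1 un I-1×I-2: Ss
S/II-2 un I-1×I-2: Ss
S/II-3 un I-1×I-2: Ss
S/II-4 aff ·: ss
S/III-1 un II-4×II-3: Ss
⇒ S over [I-1,I-2,II-1,II-2,II-3,II-4,III-1]: 2 consistent
Z/I-1 un ·: Zz
Z/I-2 aff ·: zz
Z/II-1 un I-1×I-2: Zz
Z/II-2 aff I-1×I-2: zz
Z/II-3 aff I-1×I-2: zz
Z/II-4 aff ·: zz
Z/III-1 aff II-4×II-3: zz
⇒ Z over [I-1,I-2,II-1,II-2,II-3,II-4,III-1]: 1 consistent

II-3 ∈ {BB Ss zz, Bb Ss zz}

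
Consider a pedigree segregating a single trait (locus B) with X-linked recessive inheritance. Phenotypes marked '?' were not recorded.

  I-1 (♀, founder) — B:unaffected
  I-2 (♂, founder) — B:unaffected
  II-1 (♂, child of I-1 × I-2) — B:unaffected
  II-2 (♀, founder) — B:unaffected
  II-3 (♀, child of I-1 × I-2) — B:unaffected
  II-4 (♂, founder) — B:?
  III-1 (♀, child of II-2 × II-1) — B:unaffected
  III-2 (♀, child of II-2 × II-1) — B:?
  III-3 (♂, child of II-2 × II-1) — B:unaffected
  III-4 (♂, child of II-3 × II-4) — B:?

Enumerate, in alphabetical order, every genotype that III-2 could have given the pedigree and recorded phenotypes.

III-2 ∈ {X^BX^B, X^BX^b}

B/I-1 un ·: X^BX^B|X^BX^b
B/I-2 un ·: X^BY
B/II-1 un I-1×I-2: X^BY
B/II-2 un ·: X^BX^B|X^BX^b
B/II-3 un I-1×I-2: X^BX^B|X^BX^b
B/II-4 ? ·: X^BY|X^bY
B/III-1 un II-2×II-1: X^BX^B|X^BX^b
B/III-2 ? II-2×II-1: X^BX^B|X^BX^b
B/III-3 un II-2×II-1: X^BY
B/III-4 ? II-3×II-4: X^BY|X^bY
⇒ B over [I-1,I-2,II-1,II-2,II-3,II-4,III-1,III-2,III-3,III-4]: 40 consistent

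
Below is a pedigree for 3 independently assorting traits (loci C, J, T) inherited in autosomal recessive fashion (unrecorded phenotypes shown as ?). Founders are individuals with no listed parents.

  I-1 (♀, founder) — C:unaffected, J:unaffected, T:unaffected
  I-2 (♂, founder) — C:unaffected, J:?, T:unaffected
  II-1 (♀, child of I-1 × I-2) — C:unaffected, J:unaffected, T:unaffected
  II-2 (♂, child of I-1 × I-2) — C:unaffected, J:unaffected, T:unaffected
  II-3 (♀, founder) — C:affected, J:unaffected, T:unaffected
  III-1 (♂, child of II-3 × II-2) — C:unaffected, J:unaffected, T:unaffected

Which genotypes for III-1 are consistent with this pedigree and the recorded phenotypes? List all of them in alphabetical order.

III-1 ∈ {Cc JJ TT, Cc JJ Tt, Cc Jj TT, Cc Jj Tt}

C/I-1 un ·: CC|Cc
C/I-2 un ·: CC|Cc
C/II-1 un I-1×I-2: CC|Cc
C/II-2 un I-1×I-2: CC|Cc
C/II-3 aff ·: cc
C/III-1 un II-3×II-2: Cc
⇒ C over [I-1,I-2,II-1,II-2,II-3,III-1]: 13 consistent
J/I-1 un ·: JJ|Jj
J/I-2 ? ·: JJ|Jj|jj
J/II-1 un I-1×I-2: JJ|Jj
J/II-2 un I-1×I-2: JJ|Jj
J/II-3 un ·: JJ|Jj
J/III-1 un II-3×II-2: JJ|Jj
⇒ J over [I-1,I-2,II-1,II-2,II-3,III-1]: 53 consistent
T/I-1 un ·: TT|Tt
T/I-2 un ·: TT|Tt
T/II-1 un I-1×I-2: TT|Tt
T/II-2 un I-1×I-2: TT|Tt
T/II-3 un ·: TT|Tt
T/III-1 un II-3×II-2: TT|Tt
⇒ T over [I-1,I-2,II-1,II-2,II-3,III-1]: 45 consistent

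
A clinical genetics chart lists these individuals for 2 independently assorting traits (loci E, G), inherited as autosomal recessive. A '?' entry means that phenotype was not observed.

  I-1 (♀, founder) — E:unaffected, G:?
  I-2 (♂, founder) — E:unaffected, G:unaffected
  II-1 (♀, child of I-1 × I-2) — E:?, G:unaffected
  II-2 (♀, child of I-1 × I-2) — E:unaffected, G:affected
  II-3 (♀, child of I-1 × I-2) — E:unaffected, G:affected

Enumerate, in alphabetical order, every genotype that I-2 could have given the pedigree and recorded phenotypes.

E/I-1 un ·: EE|Ee
E/I-2 un ·: EE|Ee
E/II-1 ? I-1×I-2: EE|Ee|ee
E/II-2 un I-1×I-2: EE|Ee
E/II-3 un I-1×I-2: EE|Ee
⇒ E over [I-1,I-2,II-1,II-2,II-3]: 29 consistent
G/I-1 ? ·: Gg|gg
G/I-2 un ·: Gg
G/II-1 un I-1×I-2: GG|Gg
G/II-2 aff I-1×I-2: gg
G/II-3 aff I-1×I-2: gg
⇒ G over [I-1,I-2,II-1,II-2,II-3]: 3 consistent

I-2 ∈ {EE Gg, Ee Gg}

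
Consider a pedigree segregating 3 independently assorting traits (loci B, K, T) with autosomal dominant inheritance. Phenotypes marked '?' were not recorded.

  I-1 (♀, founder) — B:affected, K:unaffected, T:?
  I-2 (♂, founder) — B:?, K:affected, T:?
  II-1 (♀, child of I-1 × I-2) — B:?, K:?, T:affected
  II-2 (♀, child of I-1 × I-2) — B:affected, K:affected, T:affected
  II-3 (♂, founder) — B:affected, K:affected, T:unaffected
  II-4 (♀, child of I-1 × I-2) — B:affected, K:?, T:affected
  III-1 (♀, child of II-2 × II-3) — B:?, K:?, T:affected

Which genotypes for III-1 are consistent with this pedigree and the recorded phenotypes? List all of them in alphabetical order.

III-1 ∈ {BB KK Tt, BB Kk Tt, BB kk Tt, Bb KK Tt, Bb Kk Tt, Bb kk Tt, bb KK Tt, bb Kk Tt, bb kk Tt}

B/I-1 aff ·: Bb|BB
B/I-2 ? ·: bb|Bb|BB
B/II-1 ? I-1×I-2: bb|Bb|BB
B/II-2 aff I-1×I-2: Bb|BB
B/II-3 aff ·: Bb|BB
B/II-4 aff I-1×I-2: Bb|BB
B/III-1 ? II-2×II-3: bb|Bb|BB
⇒ B over [I-1,I-2,II-1,II-2,II-3,II-4,III-1]: 130 consistent
K/I-1 un ·: kk
K/I-2 aff ·: Kk|KK
K/II-1 ? I-1×I-2: kk|Kk
K/II-2 aff I-1×I-2: Kk
K/II-3 aff ·: Kk|KK
K/II-4 ? I-1×I-2: kk|Kk
K/III-1 ? II-2×II-3: kk|Kk|KK
⇒ K over [I-1,I-2,II-1,II-2,II-3,II-4,III-1]: 25 consistent
T/I-1 ? ·: tt|Tt|TT
T/I-2 ? ·: tt|Tt|TT
T/II-1 aff I-1×I-2: Tt|TT
T/II-2 aff I-1×I-2: Tt|TT
T/II-3 un ·: tt
T/II-4 aff I-1×I-2: Tt|TT
T/III-1 aff II-2×II-3: Tt
⇒ T over [I-1,I-2,II-1,II-2,II-3,II-4,III-1]: 29 consistent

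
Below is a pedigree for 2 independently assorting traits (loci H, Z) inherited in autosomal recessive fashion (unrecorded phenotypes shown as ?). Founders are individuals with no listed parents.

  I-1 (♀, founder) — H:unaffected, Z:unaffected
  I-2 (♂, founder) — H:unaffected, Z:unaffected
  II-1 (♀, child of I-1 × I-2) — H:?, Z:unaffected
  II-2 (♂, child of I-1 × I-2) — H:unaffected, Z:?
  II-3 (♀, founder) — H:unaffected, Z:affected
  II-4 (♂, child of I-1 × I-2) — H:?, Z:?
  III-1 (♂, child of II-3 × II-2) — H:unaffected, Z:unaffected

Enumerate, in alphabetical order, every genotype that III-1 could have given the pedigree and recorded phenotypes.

H/I-1 un ·: HH|Hh
H/I-2 un ·: HH|Hh
H/II-1 ? I-1×I-2: HH|Hh|hh
H/II-2 un I-1×I-2: HH|Hh
H/II-3 un ·: HH|Hh
H/II-4 ? I-1×I-2: HH|Hh|hh
H/III-1 un II-3×II-2: HH|Hh
⇒ H over [I-1,I-2,II-1,II-2,II-3,II-4,III-1]: 122 consistent
Z/I-1 un ·: ZZ|Zz
Z/I-2 un ·: ZZ|Zz
Z/II-1 un I-1×I-2: ZZ|Zz
Z/II-2 ? I-1×I-2: ZZ|Zz
Z/II-3 aff ·: zz
Z/II-4 ? I-1×I-2: ZZ|Zz|zz
Z/III-1 un II-3×II-2: Zz
⇒ Z over [I-1,I-2,II-1,II-2,II-3,II-4,III-1]: 29 consistent

III-1 ∈ {HH Zz, Hh Zz}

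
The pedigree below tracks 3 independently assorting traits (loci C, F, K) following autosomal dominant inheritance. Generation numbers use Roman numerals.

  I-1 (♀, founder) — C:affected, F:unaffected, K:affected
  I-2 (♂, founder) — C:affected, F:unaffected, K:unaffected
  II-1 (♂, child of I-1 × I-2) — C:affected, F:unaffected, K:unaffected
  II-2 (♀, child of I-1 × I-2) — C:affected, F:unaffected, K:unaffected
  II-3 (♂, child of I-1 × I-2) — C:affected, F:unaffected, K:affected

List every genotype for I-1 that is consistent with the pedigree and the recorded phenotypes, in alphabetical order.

C/I-1 aff ·: Cc|CC
C/I-2 aff ·: Cc|CC
C/II-1 aff I-1×I-2: Cc|CC
C/II-2 aff I-1×I-2: Cc|CC
C/II-3 aff I-1×I-2: Cc|CC
⇒ C over [I-1,I-2,II-1,II-2,II-3]: 25 consistent
F/I-1 un ·: ff
F/I-2 un ·: ff
F/II-1 un I-1×I-2: ff
F/II-2 un I-1×I-2: ff
F/II-3 un I-1×I-2: ff
⇒ F over [I-1,I-2,II-1,II-2,II-3]: 1 consistent
K/I-1 aff ·: Kk
K/I-2 un ·: kk
K/II-1 un I-1×I-2: kk
K/II-2 un I-1×I-2: kk
K/II-3 aff I-1×I-2: Kk
⇒ K over [I-1,I-2,II-1,II-2,II-3]: 1 consistent

I-1 ∈ {CC ff Kk, Cc ff Kk}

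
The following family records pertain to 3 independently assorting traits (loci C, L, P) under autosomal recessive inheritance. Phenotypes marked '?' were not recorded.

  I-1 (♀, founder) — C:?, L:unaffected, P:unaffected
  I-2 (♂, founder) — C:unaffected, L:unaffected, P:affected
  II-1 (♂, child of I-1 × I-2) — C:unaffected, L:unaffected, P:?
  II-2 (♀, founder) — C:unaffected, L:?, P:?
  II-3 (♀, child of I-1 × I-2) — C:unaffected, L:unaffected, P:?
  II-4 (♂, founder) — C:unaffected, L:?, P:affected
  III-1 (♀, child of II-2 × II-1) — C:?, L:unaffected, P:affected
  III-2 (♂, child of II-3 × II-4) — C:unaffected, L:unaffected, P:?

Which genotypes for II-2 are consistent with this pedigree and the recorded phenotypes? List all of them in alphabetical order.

C/I-1 ? ·: CC|Cc|cc
C/I-2 un ·: CC|Cc
C/II-1 un I-1×I-2: CC|Cc
C/II-2 un ·: CC|Cc
C/II-3 un I-1×I-2: CC|Cc
C/II-4 un ·: CC|Cc
C/III-1 ? II-2×II-1: CC|Cc|cc
C/III-2 un II-3×II-4: CC|Cc
⇒ C over [I-1,I-2,II-1,II-2,II-3,II-4,III-1,III-2]: 217 consistent
L/I-1 un ·: LL|Ll
L/I-2 un ·: LL|Ll
L/II-1 un I-1×I-2: LL|Ll
L/II-2 ? ·: LL|Ll|ll
L/II-3 un I-1×I-2: LL|Ll
L/II-4 ? ·: LL|Ll|ll
L/III-1 un II-2×II-1: LL|Ll
L/III-2 un II-3×II-4: LL|Ll
⇒ L over [I-1,I-2,II-1,II-2,II-3,II-4,III-1,III-2]: 259 consistent
P/I-1 un ·: PP|Pp
P/I-2 aff ·: pp
P/II-1 ? I-1×I-2: Pp|pp
P/II-2 ? ·: Pp|pp
P/II-3 ? I-1×I-2: Pp|pp
P/II-4 aff ·: pp
P/III-1 aff II-2×II-1: pp
P/III-2 ? II-3×II-4: Pp|pp
⇒ P over [I-1,I-2,II-1,II-2,II-3,II-4,III-1,III-2]: 16 consistent

II-2 ∈ {CC LL Pp, CC LL pp, CC Ll Pp, CC Ll pp, CC ll Pp, CC ll pp, Cc LL Pp, Cc LL pp, Cc Ll Pp, Cc Ll pp, Cc ll Pp, Cc ll pp}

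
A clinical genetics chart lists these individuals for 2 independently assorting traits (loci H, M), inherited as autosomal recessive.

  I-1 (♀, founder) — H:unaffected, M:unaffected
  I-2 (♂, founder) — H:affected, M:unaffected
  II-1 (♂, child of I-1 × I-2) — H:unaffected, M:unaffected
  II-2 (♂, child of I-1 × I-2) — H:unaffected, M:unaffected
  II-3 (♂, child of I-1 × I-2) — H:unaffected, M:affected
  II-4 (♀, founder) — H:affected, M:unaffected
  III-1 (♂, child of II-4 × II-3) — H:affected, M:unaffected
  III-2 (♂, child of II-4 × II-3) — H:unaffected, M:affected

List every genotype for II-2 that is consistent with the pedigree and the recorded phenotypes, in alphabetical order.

II-2 ∈ {Hh MM, Hh Mm}

H/I-1 un ·: HH|Hh
H/I-2 aff ·: hh
H/II-1 un I-1×I-2: Hh
H/II-2 un I-1×I-2: Hh
H/II-3 un I-1×I-2: Hh
H/II-4 aff ·: hh
H/III-1 aff II-4×II-3: hh
H/III-2 un II-4×II-3: Hh
⇒ H over [I-1,I-2,II-1,II-2,II-3,II-4,III-1,III-2]: 2 consistent
M/I-1 un ·: Mm
M/I-2 un ·: Mm
M/II-1 un I-1×I-2: MM|Mm
M/II-2 un I-1×I-2: MM|Mm
M/II-3 aff I-1×I-2: mm
M/II-4 un ·: Mm
M/III-1 un II-4×II-3: Mm
M/III-2 aff II-4×II-3: mm
⇒ M over [I-1,I-2,II-1,II-2,II-3,II-4,III-1,III-2]: 4 consistent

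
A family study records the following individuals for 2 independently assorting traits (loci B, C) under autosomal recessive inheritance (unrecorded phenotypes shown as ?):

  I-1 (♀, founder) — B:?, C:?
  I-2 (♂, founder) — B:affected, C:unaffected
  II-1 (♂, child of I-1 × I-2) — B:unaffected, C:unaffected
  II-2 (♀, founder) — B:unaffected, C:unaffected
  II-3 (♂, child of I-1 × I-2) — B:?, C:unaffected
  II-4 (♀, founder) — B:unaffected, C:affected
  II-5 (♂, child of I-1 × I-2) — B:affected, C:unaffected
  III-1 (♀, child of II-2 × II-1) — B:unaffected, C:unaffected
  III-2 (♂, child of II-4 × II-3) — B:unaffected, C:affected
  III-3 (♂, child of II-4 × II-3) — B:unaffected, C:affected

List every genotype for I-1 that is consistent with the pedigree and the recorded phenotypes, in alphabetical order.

I-1 ∈ {Bb CC, Bb Cc, Bb cc}

B/I-1 ? ·: Bb
B/I-2 aff ·: bb
B/II-1 un I-1×I-2: Bb
B/II-2 un ·: BB|Bb
B/II-3 ? I-1×I-2: Bb|bb
B/II-4 un ·: BB|Bb
B/II-5 aff I-1×I-2: bb
B/III-1 un II-2×II-1: BB|Bb
B/III-2 un II-4×II-3: BB|Bb
B/III-3 un II-4×II-3: BB|Bb
⇒ B over [I-1,I-2,II-1,II-2,II-3,II-4,II-5,III-1,III-2,III-3]: 40 consistent
C/I-1 ? ·: CC|Cc|cc
C/I-2 un ·: CC|Cc
C/II-1 un I-1×I-2: CC|Cc
C/II-2 un ·: CC|Cc
C/II-3 un I-1×I-2: Cc
C/II-4 aff ·: cc
C/II-5 un I-1×I-2: CC|Cc
C/III-1 un II-2×II-1: CC|Cc
C/III-2 aff II-4×II-3: cc
C/III-3 aff II-4×II-3: cc
⇒ C over [I-1,I-2,II-1,II-2,II-3,II-4,II-5,III-1,III-2,III-3]: 50 consistent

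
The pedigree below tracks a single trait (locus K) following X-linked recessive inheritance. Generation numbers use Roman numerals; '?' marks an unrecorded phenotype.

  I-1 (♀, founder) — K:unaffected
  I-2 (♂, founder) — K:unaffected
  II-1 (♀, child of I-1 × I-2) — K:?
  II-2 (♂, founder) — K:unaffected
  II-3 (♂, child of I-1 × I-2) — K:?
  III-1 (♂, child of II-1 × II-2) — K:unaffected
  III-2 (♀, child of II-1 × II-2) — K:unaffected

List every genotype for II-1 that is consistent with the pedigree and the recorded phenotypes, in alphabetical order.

II-1 ∈ {X^KX^K, X^KX^k}

K/I-1 un ·: X^KX^K|X^KX^k
K/I-2 un ·: X^KY
K/II-1 ? I-1×I-2: X^KX^K|X^KX^k
K/II-2 un ·: X^KY
K/II-3 ? I-1×I-2: X^KY|X^kY
K/III-1 un II-1×II-2: X^KY
K/III-2 un II-1×II-2: X^KX^K|X^KX^k
⇒ K over [I-1,I-2,II-1,II-2,II-3,III-1,III-2]: 7 consistent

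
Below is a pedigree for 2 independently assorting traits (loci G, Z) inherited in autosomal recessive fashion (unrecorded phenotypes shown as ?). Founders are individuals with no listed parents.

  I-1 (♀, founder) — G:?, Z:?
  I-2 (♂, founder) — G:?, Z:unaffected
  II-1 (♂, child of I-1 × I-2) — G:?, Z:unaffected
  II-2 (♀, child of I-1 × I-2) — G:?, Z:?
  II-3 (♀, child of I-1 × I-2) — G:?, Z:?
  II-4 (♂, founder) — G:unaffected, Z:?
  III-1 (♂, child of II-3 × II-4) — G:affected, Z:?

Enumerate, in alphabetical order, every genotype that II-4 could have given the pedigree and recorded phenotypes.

II-4 ∈ {Gg ZZ, Gg Zz, Gg zz}

G/I-1 ? ·: GG|Gg|gg
G/I-2 ? ·: GG|Gg|gg
G/II-1 ? I-1×I-2: GG|Gg|gg
G/II-2 ? I-1×I-2: GG|Gg|gg
G/II-3 ? I-1×I-2: Gg|gg
G/II-4 un ·: Gg
G/III-1 aff II-3×II-4: gg
⇒ G over [I-1,I-2,II-1,II-2,II-3,II-4,III-1]: 45 consistent
Z/I-1 ? ·: ZZ|Zz|zz
Z/I-2 un ·: ZZ|Zz
Z/II-1 un I-1×I-2: ZZ|Zz
Z/II-2 ? I-1×I-2: ZZ|Zz|zz
Z/II-3 ? I-1×I-2: ZZ|Zz|zz
Z/II-4 ? ·: ZZ|Zz|zz
Z/III-1 ? II-3×II-4: ZZ|Zz|zz
⇒ Z over [I-1,I-2,II-1,II-2,II-3,II-4,III-1]: 211 consistent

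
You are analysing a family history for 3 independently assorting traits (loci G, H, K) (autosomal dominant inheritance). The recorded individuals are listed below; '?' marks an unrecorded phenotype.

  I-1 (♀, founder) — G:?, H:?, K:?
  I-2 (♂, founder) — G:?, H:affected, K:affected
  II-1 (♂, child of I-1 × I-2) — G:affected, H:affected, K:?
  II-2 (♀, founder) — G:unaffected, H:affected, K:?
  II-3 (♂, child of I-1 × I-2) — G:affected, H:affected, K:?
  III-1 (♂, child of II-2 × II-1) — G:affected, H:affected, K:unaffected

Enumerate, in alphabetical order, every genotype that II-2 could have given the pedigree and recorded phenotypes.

II-2 ∈ {gg HH Kk, gg HH kk, gg Hh Kk, gg Hh kk}

G/I-1 ? ·: gg|Gg|GG
G/I-2 ? ·: gg|Gg|GG
G/II-1 aff I-1×I-2: Gg|GG
G/II-2 un ·: gg
G/II-3 aff I-1×I-2: Gg|GG
G/III-1 aff II-2×II-1: Gg
⇒ G over [I-1,I-2,II-1,II-2,II-3,III-1]: 17 consistent
H/I-1 ? ·: hh|Hh|HH
H/I-2 aff ·: Hh|HH
H/II-1 aff I-1×I-2: Hh|HH
H/II-2 aff ·: Hh|HH
H/II-3 aff I-1×I-2: Hh|HH
H/III-1 aff II-2×II-1: Hh|HH
⇒ H over [I-1,I-2,II-1,II-2,II-3,III-1]: 53 consistent
K/I-1 ? ·: kk|Kk|KK
K/I-2 aff ·: Kk|KK
K/II-1 ? I-1×I-2: kk|Kk
K/II-2 ? ·: kk|Kk
K/II-3 ? I-1×I-2: kk|Kk|KK
K/III-1 un II-2×II-1: kk
⇒ K over [I-1,I-2,II-1,II-2,II-3,III-1]: 30 consistent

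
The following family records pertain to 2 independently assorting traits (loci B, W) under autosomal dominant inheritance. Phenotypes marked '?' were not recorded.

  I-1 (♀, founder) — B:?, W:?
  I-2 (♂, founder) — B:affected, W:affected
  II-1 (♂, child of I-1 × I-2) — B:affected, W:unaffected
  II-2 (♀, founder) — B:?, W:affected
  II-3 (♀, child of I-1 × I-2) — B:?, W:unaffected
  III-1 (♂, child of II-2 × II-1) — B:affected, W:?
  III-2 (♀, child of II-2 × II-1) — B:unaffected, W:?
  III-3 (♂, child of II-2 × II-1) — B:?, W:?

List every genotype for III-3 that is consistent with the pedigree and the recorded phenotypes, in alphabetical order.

B/I-1 ? ·: bb|Bb|BB
B/I-2 aff ·: Bb|BB
B/II-1 aff I-1×I-2: Bb
B/II-2 ? ·: bb|Bb
B/II-3 ? I-1×I-2: bb|Bb|BB
B/III-1 aff II-2×II-1: Bb|BB
B/III-2 un II-2×II-1: bb
B/III-3 ? II-2×II-1: bb|Bb|BB
⇒ B over [I-1,I-2,II-1,II-2,II-3,III-1,III-2,III-3]: 80 consistent
W/I-1 ? ·: ww|Ww
W/I-2 aff ·: Ww
W/II-1 un I-1×I-2: ww
W/II-2 aff ·: Ww|WW
W/II-3 un I-1×I-2: ww
W/III-1 ? II-2×II-1: ww|Ww
W/III-2 ? II-2×II-1: ww|Ww
W/III-3 ? II-2×II-1: ww|Ww
⇒ W over [I-1,I-2,II-1,II-2,II-3,III-1,III-2,III-3]: 18 consistent

III-3 ∈ {BB Ww, BB ww, Bb Ww, Bb ww, bb Ww, bb ww}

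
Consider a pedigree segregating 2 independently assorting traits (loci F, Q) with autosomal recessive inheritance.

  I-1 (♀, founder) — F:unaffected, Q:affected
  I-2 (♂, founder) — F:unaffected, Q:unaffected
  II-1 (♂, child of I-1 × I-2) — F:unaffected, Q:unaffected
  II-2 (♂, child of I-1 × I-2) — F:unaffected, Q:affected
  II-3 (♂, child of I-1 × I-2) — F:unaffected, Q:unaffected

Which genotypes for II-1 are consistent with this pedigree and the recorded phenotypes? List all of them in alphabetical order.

II-1 ∈ {FF Qq, Ff Qq}

F/I-1 un ·: FF|Ff
F/I-2 un ·: FF|Ff
F/II-1 un I-1×I-2: FF|Ff
F/II-2 un I-1×I-2: FF|Ff
F/II-3 un I-1×I-2: FF|Ff
⇒ F over [I-1,I-2,II-1,II-2,II-3]: 25 consistent
Q/I-1 aff ·: qq
Q/I-2 un ·: Qq
Q/II-1 un I-1×I-2: Qq
Q/II-2 aff I-1×I-2: qq
Q/II-3 un I-1×I-2: Qq
⇒ Q over [I-1,I-2,II-1,II-2,II-3]: 1 consistent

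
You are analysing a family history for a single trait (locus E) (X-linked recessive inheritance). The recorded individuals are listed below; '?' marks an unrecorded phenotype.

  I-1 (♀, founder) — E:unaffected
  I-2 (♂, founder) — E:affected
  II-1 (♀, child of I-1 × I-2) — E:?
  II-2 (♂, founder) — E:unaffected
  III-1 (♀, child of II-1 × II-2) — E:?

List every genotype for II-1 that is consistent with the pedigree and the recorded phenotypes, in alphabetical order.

II-1 ∈ {X^EX^e, X^eX^e}

E/I-1 un ·: X^EX^E|X^EX^e
E/I-2 aff ·: X^eY
E/II-1 ? I-1×I-2: X^EX^e|X^eX^e
E/II-2 un ·: X^EY
E/III-1 ? II-1×II-2: X^EX^E|X^EX^e
⇒ E over [I-1,I-2,II-1,II-2,III-1]: 5 consistent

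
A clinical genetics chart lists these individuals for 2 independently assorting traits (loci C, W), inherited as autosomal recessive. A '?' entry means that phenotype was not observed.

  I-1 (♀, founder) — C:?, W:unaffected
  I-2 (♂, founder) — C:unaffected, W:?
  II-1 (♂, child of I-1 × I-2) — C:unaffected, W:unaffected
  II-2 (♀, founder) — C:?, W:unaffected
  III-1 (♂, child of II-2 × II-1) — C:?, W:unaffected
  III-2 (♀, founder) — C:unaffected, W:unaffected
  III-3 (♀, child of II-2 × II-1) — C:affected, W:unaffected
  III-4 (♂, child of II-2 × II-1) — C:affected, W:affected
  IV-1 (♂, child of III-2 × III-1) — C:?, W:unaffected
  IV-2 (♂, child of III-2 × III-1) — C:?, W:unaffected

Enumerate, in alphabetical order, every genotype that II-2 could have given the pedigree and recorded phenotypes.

II-2 ∈ {Cc Ww, cc Ww}

C/I-1 ? ·: CC|Cc|cc
C/I-2 un ·: CC|Cc
C/II-1 un I-1×I-2: Cc
C/II-2 ? ·: Cc|cc
C/III-1 ? II-2×II-1: CC|Cc|cc
C/III-2 un ·: CC|Cc
C/III-3 aff II-2×II-1: cc
C/III-4 aff II-2×II-1: cc
C/IV-1 ? III-2×III-1: CC|Cc|cc
C/IV-2 ? III-2×III-1: CC|Cc|cc
⇒ C over [I-1,I-2,II-1,II-2,III-1,III-2,III-3,III-4,IV-1,IV-2]: 205 consistent
W/I-1 un ·: WW|Ww
W/I-2 ? ·: WW|Ww|ww
W/II-1 un I-1×I-2: Ww
W/II-2 un ·: Ww
W/III-1 un II-2×II-1: WW|Ww
W/III-2 un ·: WW|Ww
W/III-3 un II-2×II-1: WW|Ww
W/III-4 aff II-2×II-1: ww
W/IV-1 un III-2×III-1: WW|Ww
W/IV-2 un III-2×III-1: WW|Ww
⇒ W over [I-1,I-2,II-1,II-2,III-1,III-2,III-3,III-4,IV-1,IV-2]: 130 consistent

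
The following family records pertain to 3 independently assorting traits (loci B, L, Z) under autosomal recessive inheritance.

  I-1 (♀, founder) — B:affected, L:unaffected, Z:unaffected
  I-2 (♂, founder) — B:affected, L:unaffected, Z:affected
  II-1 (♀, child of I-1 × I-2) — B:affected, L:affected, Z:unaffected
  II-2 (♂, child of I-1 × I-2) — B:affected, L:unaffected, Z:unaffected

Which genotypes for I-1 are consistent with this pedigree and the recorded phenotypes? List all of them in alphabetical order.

B/I-1 aff ·: bb
B/I-2 aff ·: bb
B/II-1 aff I-1×I-2: bb
B/II-2 aff I-1×I-2: bb
⇒ B over [I-1,I-2,II-1,II-2]: 1 consistent
L/I-1 un ·: Ll
L/I-2 un ·: Ll
L/II-1 aff I-1×I-2: ll
L/II-2 un I-1×I-2: LL|Ll
⇒ L over [I-1,I-2,II-1,II-2]: 2 consistent
Z/I-1 un ·: ZZ|Zz
Z/I-2 aff ·: zz
Z/II-1 un I-1×I-2: Zz
Z/II-2 un I-1×I-2: Zz
⇒ Z over [I-1,I-2,II-1,II-2]: 2 consistent

I-1 ∈ {bb Ll ZZ, bb Ll Zz}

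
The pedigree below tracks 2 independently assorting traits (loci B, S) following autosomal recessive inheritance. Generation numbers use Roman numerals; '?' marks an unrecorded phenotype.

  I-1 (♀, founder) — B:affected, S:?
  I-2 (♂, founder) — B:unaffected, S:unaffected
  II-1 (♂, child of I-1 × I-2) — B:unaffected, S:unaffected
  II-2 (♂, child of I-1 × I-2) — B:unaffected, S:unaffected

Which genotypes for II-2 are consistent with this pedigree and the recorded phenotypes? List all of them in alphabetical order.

II-2 ∈ {Bb SS, Bb Ss}

B/I-1 aff ·: bb
B/I-2 un ·: BB|Bb
B/II-1 un I-1×I-2: Bb
B/II-2 un I-1×I-2: Bb
⇒ B over [I-1,I-2,II-1,II-2]: 2 consistent
S/I-1 ? ·: SS|Ss|ss
S/I-2 un ·: SS|Ss
S/II-1 un I-1×I-2: SS|Ss
S/II-2 un I-1×I-2: SS|Ss
⇒ S over [I-1,I-2,II-1,II-2]: 15 consistent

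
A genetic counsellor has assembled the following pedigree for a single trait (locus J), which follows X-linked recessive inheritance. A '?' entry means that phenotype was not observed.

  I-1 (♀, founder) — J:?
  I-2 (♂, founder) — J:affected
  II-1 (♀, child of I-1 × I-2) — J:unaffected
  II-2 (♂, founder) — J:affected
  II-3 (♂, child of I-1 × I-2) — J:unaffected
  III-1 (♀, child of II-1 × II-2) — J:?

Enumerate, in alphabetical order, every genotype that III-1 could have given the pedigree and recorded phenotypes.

III-1 ∈ {X^JX^j, X^jX^j}

J/I-1 ? ·: X^JX^J|X^JX^j
J/I-2 aff ·: X^jY
J/II-1 un I-1×I-2: X^JX^j
J/II-2 aff ·: X^jY
J/II-3 un I-1×I-2: X^JY
J/III-1 ? II-1×II-2: X^JX^j|X^jX^j
⇒ J over [I-1,I-2,II-1,II-2,II-3,III-1]: 4 consistent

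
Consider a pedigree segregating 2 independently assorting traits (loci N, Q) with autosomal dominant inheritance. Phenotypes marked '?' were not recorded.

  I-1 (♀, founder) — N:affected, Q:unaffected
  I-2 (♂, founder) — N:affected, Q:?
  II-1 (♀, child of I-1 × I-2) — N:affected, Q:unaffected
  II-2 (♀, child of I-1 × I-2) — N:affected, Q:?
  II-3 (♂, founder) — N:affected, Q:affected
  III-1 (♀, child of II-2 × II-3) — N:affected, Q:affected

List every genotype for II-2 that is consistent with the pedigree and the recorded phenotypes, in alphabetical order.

N/I-1 aff ·: Nn|NN
N/I-2 aff ·: Nn|NN
N/II-1 aff I-1×I-2: Nn|NN
N/II-2 aff I-1×I-2: Nn|NN
N/II-3 aff ·: Nn|NN
N/III-1 aff II-2×II-3: Nn|NN
⇒ N over [I-1,I-2,II-1,II-2,II-3,III-1]: 45 consistent
Q/I-1 un ·: qq
Q/I-2 ? ·: qq|Qq
Q/II-1 un I-1×I-2: qq
Q/II-2 ? I-1×I-2: qq|Qq
Q/II-3 aff ·: Qq|QQ
Q/III-1 aff II-2×II-3: Qq|QQ
⇒ Q over [I-1,I-2,II-1,II-2,II-3,III-1]: 8 consistent

II-2 ∈ {NN Qq, NN qq, Nn Qq, Nn qq}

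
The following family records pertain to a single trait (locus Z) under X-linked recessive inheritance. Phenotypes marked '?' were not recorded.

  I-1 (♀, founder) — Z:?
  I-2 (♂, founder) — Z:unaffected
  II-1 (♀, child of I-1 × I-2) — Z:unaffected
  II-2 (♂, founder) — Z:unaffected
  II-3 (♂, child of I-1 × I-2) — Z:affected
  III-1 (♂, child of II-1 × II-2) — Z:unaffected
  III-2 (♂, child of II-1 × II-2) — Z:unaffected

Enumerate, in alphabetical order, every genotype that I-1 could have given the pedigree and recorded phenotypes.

Z/I-1 ? ·: X^ZX^z|X^zX^z
Z/I-2 un ·: X^ZY
Z/II-1 un I-1×I-2: X^ZX^Z|X^ZX^z
Z/II-2 un ·: X^ZY
Z/II-3 aff I-1×I-2: X^zY
Z/III-1 un II-1×II-2: X^ZY
Z/III-2 un II-1×II-2: X^ZY
⇒ Z over [I-1,I-2,II-1,II-2,II-3,III-1,III-2]: 3 consistent

I-1 ∈ {X^ZX^z, X^zX^z}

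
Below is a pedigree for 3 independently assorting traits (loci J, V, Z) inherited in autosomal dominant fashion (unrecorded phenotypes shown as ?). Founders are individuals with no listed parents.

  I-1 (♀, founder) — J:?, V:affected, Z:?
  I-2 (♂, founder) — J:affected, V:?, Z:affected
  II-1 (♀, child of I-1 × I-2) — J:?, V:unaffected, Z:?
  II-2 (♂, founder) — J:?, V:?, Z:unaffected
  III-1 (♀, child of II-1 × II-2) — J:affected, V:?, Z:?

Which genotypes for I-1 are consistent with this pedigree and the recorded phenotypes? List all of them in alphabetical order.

J/I-1 ? ·: jj|Jj|JJ
J/I-2 aff ·: Jj|JJ
J/II-1 ? I-1×I-2: jj|Jj|JJ
J/II-2 ? ·: jj|Jj|JJ
J/III-1 aff II-1×II-2: Jj|JJ
⇒ J over [I-1,I-2,II-1,II-2,III-1]: 45 consistent
V/I-1 aff ·: Vv
V/I-2 ? ·: vv|Vv
V/II-1 un I-1×I-2: vv
V/II-2 ? ·: vv|Vv|VV
V/III-1 ? II-1×II-2: vv|Vv
⇒ V over [I-1,I-2,II-1,II-2,III-1]: 8 consistent
Z/I-1 ? ·: zz|Zz|ZZ
Z/I-2 aff ·: Zz|ZZ
Z/II-1 ? I-1×I-2: zz|Zz|ZZ
Z/II-2 un ·: zz
Z/III-1 ? II-1×II-2: zz|Zz
⇒ Z over [I-1,I-2,II-1,II-2,III-1]: 16 consistent

I-1 ∈ {JJ Vv ZZ, JJ Vv Zz, JJ Vv zz, Jj Vv ZZ, Jj Vv Zz, Jj Vv zz, jj Vv ZZ, jj Vv Zz, jj Vv zz}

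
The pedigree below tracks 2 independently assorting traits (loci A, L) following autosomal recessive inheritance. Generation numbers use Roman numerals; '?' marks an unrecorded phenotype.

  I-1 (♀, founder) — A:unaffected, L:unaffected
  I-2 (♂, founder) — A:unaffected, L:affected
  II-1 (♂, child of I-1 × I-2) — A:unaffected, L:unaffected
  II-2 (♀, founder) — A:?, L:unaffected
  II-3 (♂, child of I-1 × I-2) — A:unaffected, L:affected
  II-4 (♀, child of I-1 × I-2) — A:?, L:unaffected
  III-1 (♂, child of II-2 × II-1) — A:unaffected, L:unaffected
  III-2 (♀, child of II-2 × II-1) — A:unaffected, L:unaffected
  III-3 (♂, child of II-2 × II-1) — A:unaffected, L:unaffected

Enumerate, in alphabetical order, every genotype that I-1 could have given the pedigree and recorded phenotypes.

A/I-1 un ·: AA|Aa
A/I-2 un ·: AA|Aa
A/II-1 un I-1×I-2: AA|Aa
A/II-2 ? ·: AA|Aa|aa
A/II-3 un I-1×I-2: AA|Aa
A/II-4 ? I-1×I-2: AA|Aa|aa
A/III-1 un II-2×II-1: AA|Aa
A/III-2 un II-2×II-1: AA|Aa
A/III-3 un II-2×II-1: AA|Aa
⇒ A over [I-1,I-2,II-1,II-2,II-3,II-4,III-1,III-2,III-3]: 388 consistent
L/I-1 un ·: Ll
L/I-2 aff ·: ll
L/II-1 un I-1×I-2: Ll
L/II-2 un ·: LL|Ll
L/II-3 aff I-1×I-2: ll
L/II-4 un I-1×I-2: Ll
L/III-1 un II-2×II-1: LL|Ll
L/III-2 un II-2×II-1: LL|Ll
L/III-3 un II-2×II-1: LL|Ll
⇒ L over [I-1,I-2,II-1,II-2,II-3,II-4,III-1,III-2,III-3]: 16 consistent

I-1 ∈ {AA Ll, Aa Ll}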